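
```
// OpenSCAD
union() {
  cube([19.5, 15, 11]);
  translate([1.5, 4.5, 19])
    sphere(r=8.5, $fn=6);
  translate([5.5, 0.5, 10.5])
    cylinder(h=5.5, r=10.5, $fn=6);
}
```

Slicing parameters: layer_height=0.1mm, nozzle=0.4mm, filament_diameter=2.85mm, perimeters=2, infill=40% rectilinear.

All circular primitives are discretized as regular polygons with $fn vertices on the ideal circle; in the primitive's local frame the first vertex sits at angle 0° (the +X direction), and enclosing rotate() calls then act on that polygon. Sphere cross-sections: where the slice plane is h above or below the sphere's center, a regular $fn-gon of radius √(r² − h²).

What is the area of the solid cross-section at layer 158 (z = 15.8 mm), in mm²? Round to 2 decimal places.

At z = 15.8 mm: the cube is not intersected at this z (z outside [0, 11]); the sphere at (1.5, 4.5): section is a regular 6-gon, circumradius = √(r²−h²) = √(8.5²−3.2²) = 7.875 (area = (6/2)·7.875²·sin(360°/6) = 161.11 mm²); the r=10.5 cylinder at (5.5, 0.5) gives a regular 6-gon of circumradius 10.5 (constant along its height) (area = (6/2)·10.500²·sin(360°/6) = 286.44 mm²); Taking the union: the regions partially overlap — summed areas 447.54 mm² minus the doubly-counted overlap 121.15 mm² gives 326.39 mm² — area = 326.39 mm². Overall, the cross-section is a single solid region. Net area = 326.39 mm².

326.39 mm²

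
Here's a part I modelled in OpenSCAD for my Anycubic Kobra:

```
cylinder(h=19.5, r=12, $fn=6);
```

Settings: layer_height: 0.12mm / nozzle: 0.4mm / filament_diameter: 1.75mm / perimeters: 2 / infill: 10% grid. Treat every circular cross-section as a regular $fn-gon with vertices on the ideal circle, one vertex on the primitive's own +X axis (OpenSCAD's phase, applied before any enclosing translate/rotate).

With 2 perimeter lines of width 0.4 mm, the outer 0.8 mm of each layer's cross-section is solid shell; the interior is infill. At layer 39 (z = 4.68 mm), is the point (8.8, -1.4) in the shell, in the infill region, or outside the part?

infill

At z = 4.68 mm: the r=12 cylinder contributes a regular 6-gon of circumradius 12. Overall, the cross-section is a single solid region. The nearest boundary edge runs (6.00, -10.39)→(12.00, 0.00); distance from the point to it = 2.07 mm. The point is inside the cross-section and 2.07 mm from the nearest boundary — more than the 0.8 mm shell width (2 × 0.4), so it's in the infill interior.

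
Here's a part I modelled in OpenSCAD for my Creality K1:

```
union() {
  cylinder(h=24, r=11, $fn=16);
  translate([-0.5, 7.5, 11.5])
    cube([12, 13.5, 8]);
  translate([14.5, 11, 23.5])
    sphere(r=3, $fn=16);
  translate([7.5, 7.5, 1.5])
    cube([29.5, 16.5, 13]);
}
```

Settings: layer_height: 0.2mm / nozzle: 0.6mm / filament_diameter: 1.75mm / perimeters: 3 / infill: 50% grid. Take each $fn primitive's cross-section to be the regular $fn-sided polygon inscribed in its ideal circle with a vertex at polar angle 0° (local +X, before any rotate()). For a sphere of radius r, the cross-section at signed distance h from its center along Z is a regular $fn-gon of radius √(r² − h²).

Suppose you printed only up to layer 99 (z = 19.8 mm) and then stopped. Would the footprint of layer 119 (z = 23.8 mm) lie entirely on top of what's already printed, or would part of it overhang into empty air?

Compare the two slices. At z = 19.8: the r=11 cylinder contributes a regular 16-gon of circumradius 11 (area = (16/2)·11.000²·sin(360°/16) = 370.44 mm²); the cube at (-0.5, 7.5) is absent (z outside [11.5, 19.5]); the sphere at (14.5, 11) is not intersected at this z (|z−center|=3.700 > r=3); the cube at (7.5, 7.5) is absent (z outside [1.5, 14.5]); Combining (union): only the r=11 cylinder is present, so the union is just that shape — area = 370.44 mm². At z = 23.8: the r=11 cylinder contributes a regular 16-gon of circumradius 11 (area = (16/2)·11.000²·sin(360°/16) = 370.44 mm²); the cube at (-0.5, 7.5) is absent (z outside [11.5, 19.5]); the sphere at (14.5, 11): section is a regular 16-gon, circumradius = √(r²−h²) = √(3²−0.3²) = 2.985 (area = (16/2)·2.985²·sin(360°/16) = 27.28 mm²); the cube at (7.5, 7.5) is not intersected at this z (z outside [1.5, 14.5]); Combining (union): the 2 present regions are separate (no shared area or edge), so areas and boundary lengths simply add and each stays a separate island — area = 397.72 mm². Checking containment: at z = 23.8 the cross-section extends beyond the z = 19.8 cross-section by about 27.28 mm².

part overhangs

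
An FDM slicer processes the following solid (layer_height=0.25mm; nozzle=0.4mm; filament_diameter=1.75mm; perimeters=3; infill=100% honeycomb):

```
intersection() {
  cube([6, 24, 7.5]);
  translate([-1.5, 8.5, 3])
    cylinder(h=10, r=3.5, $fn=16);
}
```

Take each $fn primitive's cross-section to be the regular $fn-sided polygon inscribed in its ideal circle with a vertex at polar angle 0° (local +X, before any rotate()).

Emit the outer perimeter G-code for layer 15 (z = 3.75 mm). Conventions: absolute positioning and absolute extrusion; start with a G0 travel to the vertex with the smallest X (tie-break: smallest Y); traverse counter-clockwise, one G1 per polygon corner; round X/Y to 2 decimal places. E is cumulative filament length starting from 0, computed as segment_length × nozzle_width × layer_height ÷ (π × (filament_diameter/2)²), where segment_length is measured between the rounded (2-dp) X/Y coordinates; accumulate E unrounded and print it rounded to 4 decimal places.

At z = 3.75 mm: the cube (footprint 6×24) is included at this height; the r=3.5 cylinder at (-1.5, 8.5) contributes a regular 16-gon of circumradius 3.5; Keeping only the common overlap: the r=3.5 cylinder at (-1.5, 8.5) partially overlaps the 6×24 cube; clipping to the common part keeps 8.71 mm² — 1 connected region. The outline is a single polygon with 7 vertices. Extrusion per mm of travel: 0.4 × 0.25 / (π × 0.875²) = 0.041575. Accumulating E over each segment gives final E = 0.5847.

G0 X0.00 Y5.37 Z3.75
G1 X0.97 Y6.03 E0.0488
G1 X1.73 Y7.16 E0.1054
G1 X2.00 Y8.50 E0.1622
G1 X1.73 Y9.84 E0.2191
G1 X0.97 Y10.97 E0.2757
G1 X0.00 Y11.63 E0.3245
G1 X0.00 Y5.37 E0.5847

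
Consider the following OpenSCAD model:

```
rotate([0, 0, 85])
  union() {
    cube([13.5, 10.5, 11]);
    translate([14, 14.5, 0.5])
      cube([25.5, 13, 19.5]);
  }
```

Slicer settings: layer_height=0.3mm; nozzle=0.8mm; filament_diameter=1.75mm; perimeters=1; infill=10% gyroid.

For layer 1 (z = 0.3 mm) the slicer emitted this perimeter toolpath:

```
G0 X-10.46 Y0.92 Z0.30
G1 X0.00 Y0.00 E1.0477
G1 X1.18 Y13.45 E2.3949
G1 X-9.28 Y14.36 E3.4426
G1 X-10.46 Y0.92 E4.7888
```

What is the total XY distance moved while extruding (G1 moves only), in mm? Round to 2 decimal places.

Sum the Euclidean lengths of each G1 segment: total = 47.99 mm.

47.99 mm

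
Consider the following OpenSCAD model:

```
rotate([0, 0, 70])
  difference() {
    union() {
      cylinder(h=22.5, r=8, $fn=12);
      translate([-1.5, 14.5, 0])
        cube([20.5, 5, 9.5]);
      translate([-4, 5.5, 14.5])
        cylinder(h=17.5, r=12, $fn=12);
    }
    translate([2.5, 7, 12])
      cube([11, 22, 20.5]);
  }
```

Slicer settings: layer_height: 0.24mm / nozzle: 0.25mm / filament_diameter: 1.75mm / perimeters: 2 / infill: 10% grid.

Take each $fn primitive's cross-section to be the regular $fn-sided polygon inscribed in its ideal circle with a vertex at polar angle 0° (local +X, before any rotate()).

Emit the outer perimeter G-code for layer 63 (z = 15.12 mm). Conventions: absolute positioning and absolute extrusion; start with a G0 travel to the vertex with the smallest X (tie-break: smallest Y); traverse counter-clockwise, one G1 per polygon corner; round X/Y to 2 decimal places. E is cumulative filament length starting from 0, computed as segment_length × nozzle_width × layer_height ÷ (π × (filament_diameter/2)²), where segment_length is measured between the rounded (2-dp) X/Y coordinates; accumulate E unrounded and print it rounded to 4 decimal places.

At z = 15.12 mm: the cylinder: section is a regular 12-gon, circumradius r=8; the cube at (-1.5, 14.5) does not reach this height (z outside [0, 9.5]); the r=12 cylinder at (-4, 5.5) contributes a regular 12-gon of circumradius 12; Merging all regions: the regions partially overlap (shared area 158.04 mm²), so overlapping operands fuse into one piece — 1 connected region; the cube at (2.5, 7) (footprint 11×22) is included at this height; Taking the first minus the rest: starting from that combined region, the 11×22 cube at (2.5, 7) partially overlaps it — only the 27.80 mm² overlap (of its 242.00 mm²) is removed, clipping the outline — 1 connected region; (whole slice rotated 70° about Z — lengths, areas and connectivity unchanged). The outline is a single polygon with 18 vertices. Extrusion per mm of travel: 0.25 × 0.24 / (π × 0.875²) = 0.024945. Accumulating E over each segment gives final E = 2.0383.

G0 X-18.35 Y-3.96 Z15.12
G1 X-15.73 Y-9.59 E0.1549
G1 X-10.64 Y-13.15 E0.3098
G1 X-4.45 Y-13.70 E0.4649
G1 X1.18 Y-11.07 E0.6199
G1 X4.39 Y-6.48 E0.7596
G1 X5.14 Y-6.13 E0.7802
G1 X7.52 Y-2.74 E0.8836
G1 X7.88 Y1.39 E0.9870
G1 X6.13 Y5.14 E1.0902
G1 X2.74 Y7.52 E1.1935
G1 X-0.10 Y7.77 E1.2646
G1 X-2.43 Y9.40 E1.3356
G1 X-3.98 Y9.53 E1.3744
G1 X-5.72 Y4.74 E1.5015
G1 X-13.61 Y7.61 E1.7109
G1 X-14.25 Y7.31 E1.7286
G1 X-17.81 Y2.23 E1.8833
G1 X-18.35 Y-3.96 E2.0383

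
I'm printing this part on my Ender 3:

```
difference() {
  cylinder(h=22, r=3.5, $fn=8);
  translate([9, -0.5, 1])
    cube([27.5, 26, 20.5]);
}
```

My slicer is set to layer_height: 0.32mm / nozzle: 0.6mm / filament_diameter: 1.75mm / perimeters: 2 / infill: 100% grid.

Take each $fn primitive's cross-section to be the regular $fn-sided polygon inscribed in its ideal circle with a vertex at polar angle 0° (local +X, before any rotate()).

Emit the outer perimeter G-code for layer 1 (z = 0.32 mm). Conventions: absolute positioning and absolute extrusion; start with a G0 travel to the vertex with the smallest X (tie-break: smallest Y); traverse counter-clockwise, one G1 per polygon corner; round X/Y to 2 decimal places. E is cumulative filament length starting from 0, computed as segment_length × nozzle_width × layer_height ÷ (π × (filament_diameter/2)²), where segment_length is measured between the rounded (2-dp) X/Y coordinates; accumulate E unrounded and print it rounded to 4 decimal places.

At z = 0.32 mm: the r=3.5 cylinder gives a regular 8-gon of circumradius 3.5 (constant along its height); the cube at (9, -0.5) is absent (z outside [1, 21.5]); Taking the first minus the rest: none of the subtracted shapes is present at this height, so the r=3.5 cylinder is unchanged — 1 connected region. The outline is a single polygon with 8 vertices. Extrusion per mm of travel: 0.6 × 0.32 / (π × 0.875²) = 0.079824. Accumulating E over each segment gives final E = 1.7090.

G0 X-3.50 Y0.00 Z0.32
G1 X-2.47 Y-2.47 E0.2136
G1 X0.00 Y-3.50 E0.4272
G1 X2.47 Y-2.47 E0.6409
G1 X3.50 Y0.00 E0.8545
G1 X2.47 Y2.47 E1.0681
G1 X0.00 Y3.50 E1.2817
G1 X-2.47 Y2.47 E1.4954
G1 X-3.50 Y0.00 E1.7090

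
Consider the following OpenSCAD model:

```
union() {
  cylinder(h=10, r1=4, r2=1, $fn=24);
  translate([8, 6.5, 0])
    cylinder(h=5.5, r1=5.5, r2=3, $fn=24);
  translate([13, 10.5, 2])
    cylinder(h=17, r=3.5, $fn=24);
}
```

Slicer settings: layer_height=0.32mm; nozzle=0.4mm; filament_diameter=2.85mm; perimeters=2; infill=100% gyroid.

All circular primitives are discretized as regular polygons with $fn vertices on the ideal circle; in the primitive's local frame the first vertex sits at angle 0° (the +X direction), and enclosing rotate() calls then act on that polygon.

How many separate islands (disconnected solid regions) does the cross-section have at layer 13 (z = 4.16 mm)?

At z = 4.16 mm: the cone (r1=4→r2=1) has section circumradius 2.752 here — a regular 24-gon; the cone at (8, 6.5) (r1=5.5→r2=3) has section circumradius 3.609 here — a regular 24-gon; the r=3.5 cylinder at (13, 10.5) gives a regular 24-gon of circumradius 3.5 (constant along its height); Taking the union: the regions partially overlap (shared area 1.35 mm²), so overlapping operands fuse into one piece — 2 connected regions. Overall, the cross-section has 2 separate islands. Island count = 2.

2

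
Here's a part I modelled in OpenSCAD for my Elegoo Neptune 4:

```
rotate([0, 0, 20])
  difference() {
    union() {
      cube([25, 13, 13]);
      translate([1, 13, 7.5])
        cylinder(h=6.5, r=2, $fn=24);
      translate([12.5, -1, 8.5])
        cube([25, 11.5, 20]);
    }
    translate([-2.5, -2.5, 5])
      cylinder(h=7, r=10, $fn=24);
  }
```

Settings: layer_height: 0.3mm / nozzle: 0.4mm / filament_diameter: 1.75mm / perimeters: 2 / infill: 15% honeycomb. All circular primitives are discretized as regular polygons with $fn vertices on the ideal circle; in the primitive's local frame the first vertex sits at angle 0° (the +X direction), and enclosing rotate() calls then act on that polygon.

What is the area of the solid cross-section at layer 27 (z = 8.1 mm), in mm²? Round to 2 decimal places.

297.70 mm²

At z = 8.1 mm: the cube is present — its section is the full 25×13 rectangle (area 325.00 mm²); the r=2 cylinder at (1, 13) contributes a regular 24-gon of circumradius 2 (area = (24/2)·2.000²·sin(360°/24) = 12.42 mm²); the cube at (12.5, -1) is not intersected at this z (z outside [8.5, 28.5]); Merging all regions: the regions partially overlap — summed areas 337.42 mm² minus the doubly-counted overlap 5.01 mm² gives 332.42 mm² — area = 332.42 mm²; the r=10 cylinder at (-2.5, -2.5) gives a regular 24-gon of circumradius 10 (constant along its height) (area = (24/2)·10.000²·sin(360°/24) = 310.58 mm²); Taking the first minus the rest: starting from the result so far (332.42 mm²), the r=10 cylinder at (-2.5, -2.5) partially overlaps it — only the 34.72 mm² overlap (of its 310.58 mm²) is removed, clipping the outline — area = 297.70 mm²; (whole slice rotated 20° about Z — lengths, areas and connectivity unchanged). Overall, the cross-section is a single solid region. Net area = 297.70 mm².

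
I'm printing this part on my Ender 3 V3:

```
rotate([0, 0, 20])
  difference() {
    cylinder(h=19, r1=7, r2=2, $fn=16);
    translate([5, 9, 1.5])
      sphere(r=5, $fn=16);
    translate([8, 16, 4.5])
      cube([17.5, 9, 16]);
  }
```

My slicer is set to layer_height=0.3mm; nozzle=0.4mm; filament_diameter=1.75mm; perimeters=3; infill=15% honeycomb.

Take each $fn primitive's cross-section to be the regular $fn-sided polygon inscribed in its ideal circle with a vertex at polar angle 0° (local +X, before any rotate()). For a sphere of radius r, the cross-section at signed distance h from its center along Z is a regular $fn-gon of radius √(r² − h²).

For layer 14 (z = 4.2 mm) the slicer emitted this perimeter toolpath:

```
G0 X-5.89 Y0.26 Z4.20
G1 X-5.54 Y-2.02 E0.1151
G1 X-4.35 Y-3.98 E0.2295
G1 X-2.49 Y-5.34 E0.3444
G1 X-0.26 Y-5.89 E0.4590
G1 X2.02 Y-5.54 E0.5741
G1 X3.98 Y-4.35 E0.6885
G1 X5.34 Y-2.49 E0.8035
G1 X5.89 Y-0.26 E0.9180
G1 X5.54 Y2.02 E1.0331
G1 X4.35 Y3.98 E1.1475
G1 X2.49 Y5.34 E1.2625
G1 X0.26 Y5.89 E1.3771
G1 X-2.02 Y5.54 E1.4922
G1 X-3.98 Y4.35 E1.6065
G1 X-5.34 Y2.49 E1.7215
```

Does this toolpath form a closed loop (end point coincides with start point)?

no

Start point (G0): (-5.89, 0.26). End point (last G1): the path does not return to the start — open.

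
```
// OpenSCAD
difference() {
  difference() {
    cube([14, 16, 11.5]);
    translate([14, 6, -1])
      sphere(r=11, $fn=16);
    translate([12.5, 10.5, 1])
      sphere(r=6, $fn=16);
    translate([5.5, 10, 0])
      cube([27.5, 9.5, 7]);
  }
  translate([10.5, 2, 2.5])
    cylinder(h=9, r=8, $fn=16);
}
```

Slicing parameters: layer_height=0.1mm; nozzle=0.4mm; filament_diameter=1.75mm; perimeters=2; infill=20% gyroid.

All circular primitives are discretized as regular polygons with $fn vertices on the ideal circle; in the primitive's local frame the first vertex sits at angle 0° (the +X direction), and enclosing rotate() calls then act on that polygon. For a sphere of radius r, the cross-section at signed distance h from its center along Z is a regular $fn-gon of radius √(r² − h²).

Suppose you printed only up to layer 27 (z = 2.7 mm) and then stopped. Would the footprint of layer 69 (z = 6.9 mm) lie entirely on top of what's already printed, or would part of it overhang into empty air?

part overhangs

Compare the two slices. At z = 2.7: the cube (footprint 14×16) is included at this height (area 224.00 mm²); the sphere at (14, 6): section is a regular 16-gon, circumradius = √(r²−h²) = √(11²−3.7²) = 10.359 (area = (16/2)·10.359²·sin(360°/16) = 328.53 mm²); the r=6 sphere at (12.5, 10.5) slices to a regular 16-gon of circumradius 5.754 (√(r²−h²) with h=1.7 from center) (area = (16/2)·5.754²·sin(360°/16) = 101.37 mm²); the cube at (5.5, 10) is present — its section is the full 27.5×9.5 rectangle (area 261.25 mm²); Subtracting the remaining from the first: starting from the 14×16 cube (224.00 mm²), the r=11 sphere at (14, 6) partially overlaps it — only the 139.41 mm² overlap (of its 328.53 mm²) is removed, clipping the outline; the r=6 sphere at (12.5, 10.5) partially overlaps it — only the 0.42 mm² overlap (of its 101.37 mm²) is removed, clipping the outline; the 27.5×9.5 cube at (5.5, 10) partially overlaps it — only the 9.43 mm² overlap (of its 261.25 mm²) is removed, clipping the outline — area = 74.73 mm²; the r=8 cylinder at (10.5, 2) gives a regular 16-gon of circumradius 8 (constant along its height) (area = (16/2)·8.000²·sin(360°/16) = 195.93 mm²); Subtracting the remaining from the first: starting from the result so far (74.73 mm²), the r=8 cylinder at (10.5, 2) partially overlaps it — only the 9.21 mm² overlap (of its 195.93 mm²) is removed, clipping the outline — area = 65.53 mm². At z = 6.9: the 14×16 cube contributes its full rectangle (area 224.00 mm²); the r=11 sphere at (14, 6) slices to a regular 16-gon of circumradius 7.654 (√(r²−h²) with h=7.9 from center) (area = (16/2)·7.654²·sin(360°/16) = 179.37 mm²); the r=6 sphere at (12.5, 10.5) slices to a regular 16-gon of circumradius 1.091 (√(r²−h²) with h=5.9 from center) (area = (16/2)·1.091²·sin(360°/16) = 3.64 mm²); the 27.5×9.5 cube at (5.5, 10) contributes its full rectangle (area 261.25 mm²); Taking the first minus the rest: starting from the 14×16 cube (224.00 mm²), the r=11 sphere at (14, 6) partially overlaps it — only the 84.83 mm² overlap (of its 179.37 mm²) is removed, clipping the outline; the r=6 sphere at (12.5, 10.5) misses the remaining region (no effect); the 27.5×9.5 cube at (5.5, 10) partially overlaps it — only the 34.91 mm² overlap (of its 261.25 mm²) is removed, clipping the outline — area = 104.25 mm²; the r=8 cylinder at (10.5, 2) contributes a regular 16-gon of circumradius 8 (area = (16/2)·8.000²·sin(360°/16) = 195.93 mm²); Taking the first minus the rest: starting from that combined region (104.25 mm²), the r=8 cylinder at (10.5, 2) partially overlaps it — only the 31.79 mm² overlap (of its 195.93 mm²) is removed, clipping the outline — area = 72.46 mm². Checking containment: at z = 6.9 the cross-section extends beyond the z = 2.7 cross-section by about 6.93 mm².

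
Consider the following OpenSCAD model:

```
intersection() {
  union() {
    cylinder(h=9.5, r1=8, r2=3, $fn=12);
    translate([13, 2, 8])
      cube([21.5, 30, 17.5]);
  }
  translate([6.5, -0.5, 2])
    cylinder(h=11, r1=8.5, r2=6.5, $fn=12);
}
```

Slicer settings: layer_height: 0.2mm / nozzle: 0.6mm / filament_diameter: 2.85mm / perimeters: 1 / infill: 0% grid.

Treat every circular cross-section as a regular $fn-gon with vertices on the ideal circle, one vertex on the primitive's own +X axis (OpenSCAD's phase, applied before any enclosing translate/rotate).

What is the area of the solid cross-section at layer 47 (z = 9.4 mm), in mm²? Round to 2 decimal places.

15.42 mm²

At z = 9.4 mm: the cone: at t=0.989 of its height the radius interpolates to r₁+(r₂−r₁)t = 3.053, giving a regular 12-gon of that circumradius (area = (12/2)·3.053²·sin(360°/12) = 27.96 mm²); the cube at (13, 2) (footprint 21.5×30) is included at this height (area 645.00 mm²); Merging all regions: the 2 present regions are separate (no shared area or edge), so areas and boundary lengths simply add and each stays a separate island — area = 672.96 mm²; the cone at (6.5, -0.5) contributes a regular 12-gon of circumradius 7.155 (interpolated between r1=8.5 and r2=6.5 at t=0.673) (area = (12/2)·7.155²·sin(360°/12) = 153.56 mm²); Keeping only the common overlap: the cone at (6.5, -0.5) partially overlaps the result so far; clipping to the common part keeps 15.42 mm² — area = 15.42 mm². Overall, the cross-section is a single solid region. Net area = 15.42 mm².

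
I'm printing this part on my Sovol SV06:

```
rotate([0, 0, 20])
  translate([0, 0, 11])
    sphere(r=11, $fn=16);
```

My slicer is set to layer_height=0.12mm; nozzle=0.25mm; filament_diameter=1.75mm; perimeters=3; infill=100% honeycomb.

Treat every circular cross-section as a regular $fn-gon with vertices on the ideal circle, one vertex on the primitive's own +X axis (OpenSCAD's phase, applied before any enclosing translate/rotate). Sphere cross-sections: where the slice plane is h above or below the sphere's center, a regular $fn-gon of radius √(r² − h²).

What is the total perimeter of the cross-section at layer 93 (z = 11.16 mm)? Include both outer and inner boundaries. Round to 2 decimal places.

At z = 11.16 mm: the r=11 sphere contributes a regular 16-gon of circumradius √(11²−0.16²) = 10.999 (perimeter = 2·16·10.999·sin(180°/16) = 68.66 mm); (whole slice rotated 20° about Z — lengths, areas and connectivity unchanged). Overall, the cross-section is a single solid region. Total boundary length (outer) = 68.66 mm.

68.66 mm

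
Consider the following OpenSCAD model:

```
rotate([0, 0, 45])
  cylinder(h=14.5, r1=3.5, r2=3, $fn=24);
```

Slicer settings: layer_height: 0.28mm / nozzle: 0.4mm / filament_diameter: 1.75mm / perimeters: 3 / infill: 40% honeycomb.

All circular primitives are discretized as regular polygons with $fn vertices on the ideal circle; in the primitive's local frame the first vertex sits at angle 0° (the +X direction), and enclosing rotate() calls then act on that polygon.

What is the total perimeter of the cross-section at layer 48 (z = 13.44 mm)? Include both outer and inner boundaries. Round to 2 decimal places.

19.02 mm

At z = 13.44 mm: the cone (r1=3.5→r2=3) has section circumradius 3.037 here — a regular 24-gon (perimeter = 2·24·3.037·sin(180°/24) = 19.02 mm); (whole slice rotated 45° about Z — lengths, areas and connectivity unchanged). Overall, the cross-section is a single solid region. Total boundary length (outer) = 19.02 mm.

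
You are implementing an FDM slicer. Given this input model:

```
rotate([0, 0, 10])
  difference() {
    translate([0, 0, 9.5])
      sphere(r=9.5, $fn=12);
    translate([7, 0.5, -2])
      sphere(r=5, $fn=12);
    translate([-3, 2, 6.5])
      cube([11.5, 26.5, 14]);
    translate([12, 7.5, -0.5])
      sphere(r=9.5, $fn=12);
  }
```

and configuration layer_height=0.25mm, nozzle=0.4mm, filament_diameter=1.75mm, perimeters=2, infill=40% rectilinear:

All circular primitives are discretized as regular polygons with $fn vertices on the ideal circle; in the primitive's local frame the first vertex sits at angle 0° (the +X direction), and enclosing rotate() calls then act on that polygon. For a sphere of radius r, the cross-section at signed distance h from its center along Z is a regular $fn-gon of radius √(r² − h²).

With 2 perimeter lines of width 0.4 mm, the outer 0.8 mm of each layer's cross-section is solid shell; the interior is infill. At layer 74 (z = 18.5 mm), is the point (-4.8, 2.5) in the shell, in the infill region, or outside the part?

outside

At z = 18.5 mm: the sphere: section is a regular 12-gon, circumradius = √(r²−h²) = √(9.5²−9²) = 3.041; the sphere at (7, 0.5) is absent (|z−center|=20.500 > r=5); the cube at (-3, 2) (footprint 11.5×26.5) is included at this height; the sphere at (12, 7.5) is not intersected at this z (|z−center|=19.000 > r=9.5); After the difference (first − rest): starting from the r=9.5 sphere, the 11.5×26.5 cube at (-3, 2) partially overlaps it — only the 2.95 mm² overlap (of its 304.75 mm²) is removed, clipping the outline — 1 connected region; (rotated 10° about Z; rotation is an isometry so areas/perimeters/island counts are preserved). Overall, the cross-section is a single solid region. Undo the 10° rotation: the query point maps to (-4.293, 3.296) in the un-rotated model frame. The nearest boundary edge runs (-2.63, 1.52)→(-2.15, 2.00); distance from the point to it = 2.43 mm. The point is not inside any of the regions above, so it lies outside the cross-section (2.43 mm from the nearest boundary).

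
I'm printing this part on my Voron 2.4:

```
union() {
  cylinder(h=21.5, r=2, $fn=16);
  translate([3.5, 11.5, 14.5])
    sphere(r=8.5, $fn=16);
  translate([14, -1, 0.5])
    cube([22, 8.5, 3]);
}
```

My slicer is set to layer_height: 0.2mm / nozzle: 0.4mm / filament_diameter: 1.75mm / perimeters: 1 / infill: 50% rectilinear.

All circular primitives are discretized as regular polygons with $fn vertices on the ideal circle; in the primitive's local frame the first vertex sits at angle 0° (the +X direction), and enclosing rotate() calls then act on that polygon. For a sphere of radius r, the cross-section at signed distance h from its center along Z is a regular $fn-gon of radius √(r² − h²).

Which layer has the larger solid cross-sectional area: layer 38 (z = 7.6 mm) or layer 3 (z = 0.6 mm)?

Layer 38 (z = 7.6): the r=2 cylinder gives a regular 16-gon of circumradius 2 (constant along its height) (area = (16/2)·2.000²·sin(360°/16) = 12.25 mm²); the r=8.5 sphere at (3.5, 11.5) contributes a regular 16-gon of circumradius √(8.5²−6.9²) = 4.964 (area = (16/2)·4.964²·sin(360°/16) = 75.43 mm²); the cube at (14, -1) is absent (z outside [0.5, 3.5]); Combining (union): the 2 present regions are separate (no shared area or edge), so areas and boundary lengths simply add and each stays a separate island — area = 87.68 mm². So its area = 87.68 mm². Layer 3 (z = 0.6): the r=2 cylinder gives a regular 16-gon of circumradius 2 (constant along its height) (area = (16/2)·2.000²·sin(360°/16) = 12.25 mm²); the sphere at (3.5, 11.5) is absent (|z−center|=13.900 > r=8.5); the 22×8.5 cube at (14, -1) contributes its full rectangle (area 187.00 mm²); Combining (union): the 2 present regions are separate (no shared area or edge), so areas and boundary lengths simply add and each stays a separate island — area = 199.25 mm². So its area = 199.25 mm². Layer 3 is larger (199.25 vs 87.68 mm²).

layer 3 (z = 0.6 mm)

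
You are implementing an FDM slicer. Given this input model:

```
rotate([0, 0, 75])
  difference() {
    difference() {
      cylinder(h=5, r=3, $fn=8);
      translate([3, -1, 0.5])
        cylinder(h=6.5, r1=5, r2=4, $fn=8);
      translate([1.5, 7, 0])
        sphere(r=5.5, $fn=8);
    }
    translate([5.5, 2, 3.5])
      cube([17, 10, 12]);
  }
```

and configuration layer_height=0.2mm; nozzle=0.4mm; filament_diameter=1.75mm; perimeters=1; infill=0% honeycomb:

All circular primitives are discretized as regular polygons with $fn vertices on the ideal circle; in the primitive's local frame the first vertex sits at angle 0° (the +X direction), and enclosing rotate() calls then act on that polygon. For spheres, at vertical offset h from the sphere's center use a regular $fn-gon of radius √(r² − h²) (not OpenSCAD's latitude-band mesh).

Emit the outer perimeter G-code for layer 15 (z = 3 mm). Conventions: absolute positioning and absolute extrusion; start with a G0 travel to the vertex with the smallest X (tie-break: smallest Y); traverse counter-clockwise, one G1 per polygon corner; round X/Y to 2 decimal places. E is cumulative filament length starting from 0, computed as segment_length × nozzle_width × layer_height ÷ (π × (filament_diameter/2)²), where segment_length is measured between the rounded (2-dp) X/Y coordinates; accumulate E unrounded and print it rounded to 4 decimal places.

At z = 3 mm: the cylinder: section is a regular 8-gon, circumradius r=3; the cone at (3, -1) (r1=5→r2=4) has section circumradius 4.615 here — a regular 8-gon; the r=5.5 sphere at (1.5, 7) contributes a regular 8-gon of circumradius √(5.5²−3²) = 4.610; After the difference (first − rest): starting from the r=3 cylinder, the cone at (3, -1) partially overlaps it — only the 17.82 mm² overlap (of its 60.25 mm²) is removed, clipping the outline; the r=5.5 sphere at (1.5, 7) misses the remaining region (no effect) — 1 connected region; the cube at (5.5, 2) is absent (z outside [3.5, 15.5]); After the difference (first − rest): none of the subtracted shapes is present at this height, so that combined region is unchanged — 1 connected region; (whole slice rotated 75° about Z — lengths, areas and connectivity unchanged). The outline is a single polygon with 8 vertices. Extrusion per mm of travel: 0.4 × 0.2 / (π × 0.875²) = 0.033260. Accumulating E over each segment gives final E = 0.5109.

G0 X-2.90 Y0.78 Z3.00
G1 X-2.60 Y-1.50 E0.0765
G1 X-0.78 Y-2.90 E0.1529
G1 X1.50 Y-2.60 E0.2293
G1 X2.27 Y-1.59 E0.2716
G1 X0.55 Y-1.82 E0.3293
G1 X-2.25 Y0.33 E0.4467
G1 X-2.40 Y1.43 E0.4836
G1 X-2.90 Y0.78 E0.5109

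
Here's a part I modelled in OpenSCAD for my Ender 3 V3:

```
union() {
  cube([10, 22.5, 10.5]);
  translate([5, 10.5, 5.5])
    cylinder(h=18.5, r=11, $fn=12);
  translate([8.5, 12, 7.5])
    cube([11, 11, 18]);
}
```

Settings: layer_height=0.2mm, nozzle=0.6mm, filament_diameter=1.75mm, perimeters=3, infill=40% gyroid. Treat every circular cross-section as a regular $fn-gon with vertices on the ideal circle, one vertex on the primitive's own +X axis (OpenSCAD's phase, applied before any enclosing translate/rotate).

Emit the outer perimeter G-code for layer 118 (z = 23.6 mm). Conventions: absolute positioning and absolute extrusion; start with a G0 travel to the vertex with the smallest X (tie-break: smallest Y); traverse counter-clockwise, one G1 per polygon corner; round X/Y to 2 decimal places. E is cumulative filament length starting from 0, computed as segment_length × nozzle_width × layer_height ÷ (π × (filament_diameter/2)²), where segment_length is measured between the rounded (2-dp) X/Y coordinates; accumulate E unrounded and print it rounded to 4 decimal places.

G0 X-6.00 Y10.50 Z23.60
G1 X-4.53 Y5.00 E0.2840
G1 X-0.50 Y0.97 E0.5684
G1 X5.00 Y-0.50 E0.8524
G1 X10.50 Y0.97 E1.1364
G1 X14.53 Y5.00 E1.4208
G1 X16.00 Y10.50 E1.7048
G1 X15.60 Y12.00 E1.7822
G1 X19.50 Y12.00 E1.9768
G1 X19.50 Y23.00 E2.5256
G1 X8.50 Y23.00 E3.0744
G1 X8.50 Y20.56 E3.1961
G1 X5.00 Y21.50 E3.3769
G1 X-0.50 Y20.03 E3.6610
G1 X-4.53 Y16.00 E3.9453
G1 X-6.00 Y10.50 E4.2293

At z = 23.6 mm: the cube is absent (z outside [0, 10.5]); the r=11 cylinder at (5, 10.5) gives a regular 12-gon of circumradius 11 (constant along its height); the cube at (8.5, 12) (footprint 11×11) is included at this height; Merging all regions: the regions partially overlap (shared area 42.94 mm²), so overlapping operands fuse into one piece — 1 connected region. The outline is a single polygon with 15 vertices. Extrusion per mm of travel: 0.6 × 0.2 / (π × 0.875²) = 0.049890. Accumulating E over each segment gives final E = 4.2293.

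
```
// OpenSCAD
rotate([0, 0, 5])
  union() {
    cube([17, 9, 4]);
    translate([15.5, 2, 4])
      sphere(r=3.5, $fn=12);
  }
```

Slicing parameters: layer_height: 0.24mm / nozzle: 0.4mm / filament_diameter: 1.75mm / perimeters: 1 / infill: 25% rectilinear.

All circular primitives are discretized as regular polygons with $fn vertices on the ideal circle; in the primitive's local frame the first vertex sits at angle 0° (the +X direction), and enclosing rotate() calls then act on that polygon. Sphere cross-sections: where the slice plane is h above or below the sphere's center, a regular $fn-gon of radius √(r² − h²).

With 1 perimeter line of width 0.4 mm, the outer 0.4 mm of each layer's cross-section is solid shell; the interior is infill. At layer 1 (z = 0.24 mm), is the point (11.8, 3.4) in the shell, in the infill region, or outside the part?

infill

At z = 0.24 mm: the 17×9 cube contributes its full rectangle; the sphere at (15.5, 2) is not intersected at this z (|z−center|=3.760 > r=3.5); Taking the union: only the 17×9 cube is present, so the union is just that shape — 1 connected region; (rotated 5° about Z; rotation is an isometry so areas/perimeters/island counts are preserved). Overall, the cross-section is a single solid region. Undo the 5° rotation: the query point maps to (12.051, 2.359) in the un-rotated model frame. The nearest boundary edge runs (0.00, 0.00)→(17.00, 0.00); distance from the point to it = 2.36 mm. The point is inside the cross-section and 2.36 mm from the nearest boundary — more than the 0.4 mm shell width (1 × 0.4), so it's in the infill interior.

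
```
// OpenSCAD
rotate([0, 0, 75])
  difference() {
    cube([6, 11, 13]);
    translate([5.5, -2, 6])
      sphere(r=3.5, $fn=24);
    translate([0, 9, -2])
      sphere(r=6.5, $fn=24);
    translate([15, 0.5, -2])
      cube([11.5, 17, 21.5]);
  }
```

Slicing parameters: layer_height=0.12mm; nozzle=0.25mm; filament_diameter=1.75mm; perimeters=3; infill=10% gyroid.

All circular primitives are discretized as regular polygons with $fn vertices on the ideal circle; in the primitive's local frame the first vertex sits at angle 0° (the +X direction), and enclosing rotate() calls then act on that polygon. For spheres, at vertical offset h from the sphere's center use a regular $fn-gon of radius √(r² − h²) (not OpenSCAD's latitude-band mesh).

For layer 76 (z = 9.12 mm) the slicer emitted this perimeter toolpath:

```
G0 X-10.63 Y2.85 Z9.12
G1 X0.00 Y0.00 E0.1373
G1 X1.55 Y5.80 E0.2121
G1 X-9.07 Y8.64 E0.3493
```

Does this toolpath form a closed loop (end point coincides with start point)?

Start point (G0): (-10.63, 2.85). End point (last G1): the path does not return to the start — open.

no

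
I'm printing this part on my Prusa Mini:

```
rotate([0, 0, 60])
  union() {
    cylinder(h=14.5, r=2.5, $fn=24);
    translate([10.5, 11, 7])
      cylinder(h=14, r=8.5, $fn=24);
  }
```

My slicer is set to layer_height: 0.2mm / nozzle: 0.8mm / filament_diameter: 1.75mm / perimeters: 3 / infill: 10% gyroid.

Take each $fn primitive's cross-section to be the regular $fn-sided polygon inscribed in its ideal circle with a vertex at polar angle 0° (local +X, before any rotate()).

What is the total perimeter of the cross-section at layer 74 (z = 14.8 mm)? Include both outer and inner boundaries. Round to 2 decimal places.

At z = 14.8 mm: the cylinder does not reach this height (z outside [0, 14.5]); the r=8.5 cylinder at (10.5, 11) gives a regular 24-gon of circumradius 8.5 (constant along its height) (perimeter = 2·24·8.500·sin(180°/24) = 53.25 mm); Merging all regions: only the r=8.5 cylinder at (10.5, 11) is present, so the union is just that shape — boundary = 53.25 mm; (rotated 60° about Z; rotation is an isometry so areas/perimeters/island counts are preserved). Overall, the cross-section is a single solid region. Total boundary length (outer) = 53.25 mm.

53.25 mm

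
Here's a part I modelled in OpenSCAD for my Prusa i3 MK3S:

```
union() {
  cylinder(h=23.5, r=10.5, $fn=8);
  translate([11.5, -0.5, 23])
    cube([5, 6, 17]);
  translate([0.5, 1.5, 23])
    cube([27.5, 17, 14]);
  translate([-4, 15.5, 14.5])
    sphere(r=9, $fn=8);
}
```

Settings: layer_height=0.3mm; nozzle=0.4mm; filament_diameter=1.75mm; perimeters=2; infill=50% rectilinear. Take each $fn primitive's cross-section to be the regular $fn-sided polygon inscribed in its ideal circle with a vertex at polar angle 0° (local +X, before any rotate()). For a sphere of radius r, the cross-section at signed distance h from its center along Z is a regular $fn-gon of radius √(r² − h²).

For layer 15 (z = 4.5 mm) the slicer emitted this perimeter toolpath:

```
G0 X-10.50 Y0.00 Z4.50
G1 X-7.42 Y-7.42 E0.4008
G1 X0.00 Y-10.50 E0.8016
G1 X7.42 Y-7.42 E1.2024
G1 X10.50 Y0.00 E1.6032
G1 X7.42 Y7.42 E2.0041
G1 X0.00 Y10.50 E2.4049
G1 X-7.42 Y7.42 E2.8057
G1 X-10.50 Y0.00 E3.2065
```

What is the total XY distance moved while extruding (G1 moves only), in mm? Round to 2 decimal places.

Sum the Euclidean lengths of each G1 segment: total = 64.27 mm.

64.27 mm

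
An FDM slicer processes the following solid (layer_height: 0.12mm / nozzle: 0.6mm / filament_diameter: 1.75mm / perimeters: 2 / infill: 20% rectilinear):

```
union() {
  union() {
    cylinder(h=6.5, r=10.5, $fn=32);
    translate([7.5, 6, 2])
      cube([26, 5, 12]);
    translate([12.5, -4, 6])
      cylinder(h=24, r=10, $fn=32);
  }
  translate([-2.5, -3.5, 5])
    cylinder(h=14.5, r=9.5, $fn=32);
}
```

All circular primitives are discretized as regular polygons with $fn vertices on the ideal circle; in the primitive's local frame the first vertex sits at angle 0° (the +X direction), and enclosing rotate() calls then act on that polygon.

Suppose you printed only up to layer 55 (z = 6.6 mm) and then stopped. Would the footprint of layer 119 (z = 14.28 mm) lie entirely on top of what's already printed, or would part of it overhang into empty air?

entirely on top

Compare the two slices. At z = 6.6: the cylinder is not intersected at this z (z outside [0, 6.5]); the cube at (7.5, 6) is present — its section is the full 26×5 rectangle (area 130.00 mm²); the cylinder at (12.5, -4): section is a regular 32-gon, circumradius r=10 (area = (32/2)·10.000²·sin(360°/32) = 312.14 mm²); Combining (union): the 2 present regions are separate (no shared area or edge), so areas and boundary lengths simply add and each stays a separate island — area = 442.14 mm²; the cylinder at (-2.5, -3.5): section is a regular 32-gon, circumradius r=9.5 (area = (32/2)·9.500²·sin(360°/32) = 281.71 mm²); Merging all regions: the regions partially overlap — summed areas 723.85 mm² minus the doubly-counted overlap 37.38 mm² gives 686.48 mm² — area = 686.48 mm². At z = 14.28: the cylinder is absent (z outside [0, 6.5]); the cube at (7.5, 6) does not reach this height (z outside [2, 14]); the r=10 cylinder at (12.5, -4) contributes a regular 32-gon of circumradius 10 (area = (32/2)·10.000²·sin(360°/32) = 312.14 mm²); Merging all regions: only the r=10 cylinder at (12.5, -4) is present, so the union is just that shape — area = 312.14 mm²; the r=9.5 cylinder at (-2.5, -3.5) contributes a regular 32-gon of circumradius 9.5 (area = (32/2)·9.500²·sin(360°/32) = 281.71 mm²); Merging all regions: the regions partially overlap — summed areas 593.85 mm² minus the doubly-counted overlap 37.38 mm² gives 556.48 mm² — area = 556.48 mm². Checking containment: the cross-section at z = 14.28 is a subset of the cross-section at z = 6.6.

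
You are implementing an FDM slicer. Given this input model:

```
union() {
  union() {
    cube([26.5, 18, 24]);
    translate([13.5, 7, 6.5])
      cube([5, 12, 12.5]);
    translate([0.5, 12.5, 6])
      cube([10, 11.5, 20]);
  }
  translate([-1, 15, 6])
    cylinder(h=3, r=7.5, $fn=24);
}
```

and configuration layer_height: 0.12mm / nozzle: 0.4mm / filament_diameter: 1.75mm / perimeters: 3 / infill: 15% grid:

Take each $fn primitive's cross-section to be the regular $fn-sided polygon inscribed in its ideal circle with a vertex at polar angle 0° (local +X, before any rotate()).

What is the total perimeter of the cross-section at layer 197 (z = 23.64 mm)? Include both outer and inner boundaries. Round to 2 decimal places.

At z = 23.64 mm: the 26.5×18 cube contributes its full rectangle (perimeter 89.00 mm); the cube at (13.5, 7) does not reach this height (z outside [6.5, 19]); the 10×11.5 cube at (0.5, 12.5) contributes its full rectangle (perimeter 43.00 mm); Taking the union: the regions partially overlap (shared area 55.00 mm²), so the edge portions inside another operand are dropped and the merged outline is re-measured after clipping — boundary = 101.00 mm; the cylinder at (-1, 15) does not reach this height (z outside [6, 9]); Taking the union: only the result so far is present, so the union is just that shape — boundary = 101.00 mm. Overall, the cross-section is a single solid region. Total boundary length (outer) = 101.00 mm.

101.00 mm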